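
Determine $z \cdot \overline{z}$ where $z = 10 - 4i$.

z * conjugate(z) = |z|^2 = a^2 + b^2
= 10^2 + (-4)^2 = 116


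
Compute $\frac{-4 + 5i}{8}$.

Divisor is real, so divide each part by 8:
= -1/2 + (5/8)i


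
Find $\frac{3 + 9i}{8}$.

Divisor is real, so divide each part by 8:
= 3/8 + (9/8)i


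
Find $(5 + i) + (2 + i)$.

(5 + 2) + (1 + 1)i = 7 + 2i


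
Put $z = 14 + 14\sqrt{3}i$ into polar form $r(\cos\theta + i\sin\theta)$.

r = |z| = sqrt(a^2 + b^2) = sqrt((14)^2 + (14*sqrt(3))^2) = sqrt(196 + 588) = sqrt(784) = 28
θ = arctan(b/a) = arctan(24.2487/14) (quadrant-adjusted) = 60°
z = 28(cos 60° + i sin 60°)


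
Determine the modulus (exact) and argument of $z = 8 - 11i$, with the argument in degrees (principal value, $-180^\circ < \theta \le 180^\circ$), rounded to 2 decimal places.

|z| = sqrt(8^2 + (-11)^2) = sqrt(185)
arg(z) = arctan(b/a) = arctan(-11/8) (quadrant-adjusted) = -53.97°


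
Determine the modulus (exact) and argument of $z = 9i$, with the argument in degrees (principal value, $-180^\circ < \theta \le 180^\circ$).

|z| = sqrt(0^2 + 9^2) = 9
a = 0 and b > 0, so z lies on the positive imaginary axis: arg(z) = 90°


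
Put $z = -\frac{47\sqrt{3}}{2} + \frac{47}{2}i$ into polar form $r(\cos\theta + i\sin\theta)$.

r = |z| = sqrt(a^2 + b^2) = sqrt((-47*sqrt(3)/2)^2 + (47/2)^2) = sqrt(6627/4 + 2209/4) = sqrt(2209) = 47
θ = arctan(b/a) = arctan(23.5/-40.7032) (quadrant-adjusted) = 150°
z = 47(cos 150° + i sin 150°)


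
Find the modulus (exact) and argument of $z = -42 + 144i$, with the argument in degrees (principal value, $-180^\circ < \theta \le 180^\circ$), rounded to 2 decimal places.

|z| = sqrt((-42)^2 + 144^2) = 150
arg(z) = arctan(b/a) = arctan(144/-42) (quadrant-adjusted) = 106.26°


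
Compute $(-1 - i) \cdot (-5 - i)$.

(a1*a2 - b1*b2) + (a1*b2 + b1*a2)i
= (5 - 1) + (1 + 5)i
= 4 + 6i


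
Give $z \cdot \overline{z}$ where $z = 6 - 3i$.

z * conjugate(z) = |z|^2 = a^2 + b^2
= 6^2 + (-3)^2 = 45


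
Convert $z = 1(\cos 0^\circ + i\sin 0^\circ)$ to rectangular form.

a = r cos θ = 1 * 1 = 1
b = r sin θ = 1 * 0 = 0
z = 1


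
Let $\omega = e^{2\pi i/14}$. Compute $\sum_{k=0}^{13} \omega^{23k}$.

Let ζ = ω^23 = e^(2πi·23/14). Since 14 ∤ 23, ζ ≠ 1.
Sum = Σ_{k=0}^{13} ζ^k = (ζ^14 - 1)/(ζ - 1) = (ω^{23·14} - 1)/(ζ - 1) = (1 - 1)/(ζ - 1) = 0


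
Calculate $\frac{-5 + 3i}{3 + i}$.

Multiply numerator and denominator by conjugate (3 - i):
= (-5 + 3i)(3 - i) / (3^2 + 1^2)
= (-12 + 14i) / 10
Divide through by 2: (-6 + 7i) / 5
= -6/5 + (7/5)i


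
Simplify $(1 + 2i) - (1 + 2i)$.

(1 - 1) + (2 - 2)i = 0


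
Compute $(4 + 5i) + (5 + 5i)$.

(4 + 5) + (5 + 5)i = 9 + 10i


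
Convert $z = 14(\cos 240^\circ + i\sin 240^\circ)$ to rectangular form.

a = r cos θ = 14 * -1/2 = -7
b = r sin θ = 14 * -sqrt(3)/2 = -7*sqrt(3)
z = -7 - 7*sqrt(3)i


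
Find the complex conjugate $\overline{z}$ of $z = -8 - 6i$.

If z = a + bi, then conjugate(z) = a - bi
conjugate(-8 - 6i) = -8 + 6i


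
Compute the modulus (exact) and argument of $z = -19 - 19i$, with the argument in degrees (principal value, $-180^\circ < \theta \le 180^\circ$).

|z| = sqrt((-19)^2 + (-19)^2) = sqrt(722)
arg(z) = arctan(b/a) = arctan(-19/-19) (quadrant-adjusted) = -135°


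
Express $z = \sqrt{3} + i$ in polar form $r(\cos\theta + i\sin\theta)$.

r = |z| = sqrt(a^2 + b^2) = sqrt((sqrt(3))^2 + (1)^2) = sqrt(3 + 1) = sqrt(4) = 2
θ = arctan(b/a) = arctan(1/1.7321) (quadrant-adjusted) = 30°
z = 2(cos 30° + i sin 30°)


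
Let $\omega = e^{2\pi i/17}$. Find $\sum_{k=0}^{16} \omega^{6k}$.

Let ζ = ω^6 = e^(2πi·6/17). Since 17 ∤ 6, ζ ≠ 1.
Sum = Σ_{k=0}^{16} ζ^k = (ζ^17 - 1)/(ζ - 1) = (ω^{6·17} - 1)/(ζ - 1) = (1 - 1)/(ζ - 1) = 0


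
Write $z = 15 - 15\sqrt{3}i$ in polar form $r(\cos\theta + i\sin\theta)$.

r = |z| = sqrt(a^2 + b^2) = sqrt((15)^2 + (-15*sqrt(3))^2) = sqrt(225 + 675) = sqrt(900) = 30
θ = arctan(b/a) = arctan(-25.9808/15) (quadrant-adjusted) = 300°
z = 30(cos 300° + i sin 300°)


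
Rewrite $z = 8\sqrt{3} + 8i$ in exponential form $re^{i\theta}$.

r = |z| = sqrt((8*sqrt(3))^2 + (8)^2) = sqrt(192 + 64) = sqrt(256) = 16
θ = arctan(b/a) = arctan(8/13.8564) (quadrant-adjusted) = 30° = π/6
z = 16e^(i*π/6)


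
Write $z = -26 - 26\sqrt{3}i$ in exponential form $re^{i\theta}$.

r = |z| = sqrt((-26)^2 + (-26*sqrt(3))^2) = sqrt(676 + 2028) = sqrt(2704) = 52
θ = arctan(b/a) = arctan(-45.0333/-26) (quadrant-adjusted) = 240° = 4π/3
z = 52e^(i*4π/3)


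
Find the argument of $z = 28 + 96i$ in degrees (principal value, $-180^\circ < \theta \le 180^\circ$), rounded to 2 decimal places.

θ = arctan(b/a) = arctan(96/28) (quadrant-adjusted) = 73.74°


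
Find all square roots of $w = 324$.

|w| = 324, arg(w) = 0°
Root modulus = 324^(1/2) = 18
Root arguments: θ_k = (0° + 360°k)/2 for k = 0, 1, ..., 1
Roots: 18, -18


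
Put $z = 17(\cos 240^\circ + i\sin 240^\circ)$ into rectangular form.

a = r cos θ = 17 * -1/2 = -17/2
b = r sin θ = 17 * -sqrt(3)/2 = -17*sqrt(3)/2
z = -17/2 - (17*sqrt(3)/2)i


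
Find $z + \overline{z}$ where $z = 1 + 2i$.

z + conjugate(z) = (a + bi) + (a - bi) = 2a
= 2 * 1 = 2


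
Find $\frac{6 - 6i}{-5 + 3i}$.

Multiply numerator and denominator by conjugate (-5 - 3i):
= (6 - 6i)(-5 - 3i) / ((-5)^2 + 3^2)
= (-48 + 12i) / 34
Divide through by 2: (-24 + 6i) / 17
= -24/17 + (6/17)i


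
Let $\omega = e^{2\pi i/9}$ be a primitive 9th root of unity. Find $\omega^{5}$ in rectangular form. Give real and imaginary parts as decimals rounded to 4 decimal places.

ω^5 = e^(2πi·5/9) = e^(i·10π/9)
= cos(10π/9) + i sin(10π/9)
= -0.9397 - 0.3420i


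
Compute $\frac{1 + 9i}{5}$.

Divisor is real, so divide each part by 5:
= 1/5 + (9/5)i


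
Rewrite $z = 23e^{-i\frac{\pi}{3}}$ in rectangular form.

a = r cos θ = 23 * 1/2 = 23/2
b = r sin θ = 23 * -sqrt(3)/2 = -23*sqrt(3)/2
z = 23/2 - (23*sqrt(3)/2)i


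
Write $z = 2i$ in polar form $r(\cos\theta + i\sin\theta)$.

r = |z| = sqrt(a^2 + b^2) = sqrt((0)^2 + (2)^2) = sqrt(0 + 4) = sqrt(4) = 2
a = 0 and b > 0, so z lies on the positive imaginary axis: θ = 90°
z = 2(cos 90° + i sin 90°)


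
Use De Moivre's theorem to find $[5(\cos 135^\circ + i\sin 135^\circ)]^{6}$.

By De Moivre: z^n = r^n(cos(nθ) + i sin(nθ))
= 5^6(cos(6*135°) + i sin(6*135°))
= 15625(cos 90° + i sin 90°)
= 15625i


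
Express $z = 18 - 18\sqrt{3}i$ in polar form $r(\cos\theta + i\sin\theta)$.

r = |z| = sqrt(a^2 + b^2) = sqrt((18)^2 + (-18*sqrt(3))^2) = sqrt(324 + 972) = sqrt(1296) = 36
θ = arctan(b/a) = arctan(-31.1769/18) (quadrant-adjusted) = 300°
z = 36(cos 300° + i sin 300°)


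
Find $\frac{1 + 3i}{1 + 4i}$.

Multiply numerator and denominator by conjugate (1 - 4i):
= (1 + 3i)(1 - 4i) / (1^2 + 4^2)
= (13 - i) / 17
= 13/17 - (1/17)i


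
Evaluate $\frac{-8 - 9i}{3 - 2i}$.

Multiply numerator and denominator by conjugate (3 + 2i):
= (-8 - 9i)(3 + 2i) / (3^2 + (-2)^2)
= (-6 - 43i) / 13
= -6/13 - (43/13)i


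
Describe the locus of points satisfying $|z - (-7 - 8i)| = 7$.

|z - z0| = r describes a circle centered at z0 with radius r
Here z0 = -7 - 8i and r = 7
Locus: Circle centered at (-7, -8) with radius 7


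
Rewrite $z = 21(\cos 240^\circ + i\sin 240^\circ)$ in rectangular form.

a = r cos θ = 21 * -1/2 = -21/2
b = r sin θ = 21 * -sqrt(3)/2 = -21*sqrt(3)/2
z = -21/2 - (21*sqrt(3)/2)i


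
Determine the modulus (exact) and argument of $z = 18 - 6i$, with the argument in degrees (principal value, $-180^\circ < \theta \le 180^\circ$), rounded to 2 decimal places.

|z| = sqrt(18^2 + (-6)^2) = sqrt(360)
arg(z) = arctan(b/a) = arctan(-6/18) (quadrant-adjusted) = -18.43°


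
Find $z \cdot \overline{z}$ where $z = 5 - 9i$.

z * conjugate(z) = |z|^2 = a^2 + b^2
= 5^2 + (-9)^2 = 106


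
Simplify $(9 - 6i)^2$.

(a + bi)^2 = a^2 - b^2 + 2abi
= 9^2 - (-6)^2 + 2*9*(-6)i
= 45 - 108i


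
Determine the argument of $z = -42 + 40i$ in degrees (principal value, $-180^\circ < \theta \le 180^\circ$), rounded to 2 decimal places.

θ = arctan(b/a) = arctan(40/-42) (quadrant-adjusted) = 136.40°


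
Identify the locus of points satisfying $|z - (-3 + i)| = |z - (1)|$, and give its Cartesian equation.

|z - z1| = |z - z2| means z is equidistant from z1 and z2,
i.e. the perpendicular bisector of the segment from (-3, 1) to (1, 0) (midpoint (-1, 1/2)).
With z = x + yi, square both sides:
(x - (-3))^2 + (y - 1)^2 = (x - 1)^2 + (y - 0)^2
The x^2 and y^2 terms cancel: 8x + (-2)y = 1 - 10 = -9
Simplify: 8x - 2y = -9
Locus: Perpendicular bisector of the segment from (-3, 1) to (1, 0): the line 8x - 2y = -9


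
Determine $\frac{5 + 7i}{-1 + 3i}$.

Multiply numerator and denominator by conjugate (-1 - 3i):
= (5 + 7i)(-1 - 3i) / ((-1)^2 + 3^2)
= (16 - 22i) / 10
Divide through by 2: (8 - 11i) / 5
= 8/5 - (11/5)i


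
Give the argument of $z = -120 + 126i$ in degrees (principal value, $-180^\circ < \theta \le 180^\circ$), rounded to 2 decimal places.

θ = arctan(b/a) = arctan(126/-120) (quadrant-adjusted) = 133.60°


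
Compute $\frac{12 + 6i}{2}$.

Divisor is real, so divide each part by 2:
= 6 + 3i


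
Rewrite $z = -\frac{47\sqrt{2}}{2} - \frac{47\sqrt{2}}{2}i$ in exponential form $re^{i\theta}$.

r = |z| = sqrt((-47*sqrt(2)/2)^2 + (-47*sqrt(2)/2)^2) = sqrt(2209/2 + 2209/2) = sqrt(2209) = 47
θ = arctan(b/a) = arctan(-33.234/-33.234) (quadrant-adjusted) = 225° = 5π/4
z = 47e^(i*5π/4)


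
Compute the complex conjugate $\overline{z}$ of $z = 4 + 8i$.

If z = a + bi, then conjugate(z) = a - bi
conjugate(4 + 8i) = 4 - 8i


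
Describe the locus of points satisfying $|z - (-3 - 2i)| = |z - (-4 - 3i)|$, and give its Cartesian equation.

|z - z1| = |z - z2| means z is equidistant from z1 and z2,
i.e. the perpendicular bisector of the segment from (-3, -2) to (-4, -3) (midpoint (-7/2, -5/2)).
With z = x + yi, square both sides:
(x - (-3))^2 + (y - (-2))^2 = (x - (-4))^2 + (y - (-3))^2
The x^2 and y^2 terms cancel: -2x + (-2)y = 25 - 13 = 12
Simplify: x + y = -6
Locus: Perpendicular bisector of the segment from (-3, -2) to (-4, -3): the line x + y = -6


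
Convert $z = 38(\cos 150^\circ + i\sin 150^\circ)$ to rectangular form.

a = r cos θ = 38 * -sqrt(3)/2 = -19*sqrt(3)
b = r sin θ = 38 * 1/2 = 19
z = -19*sqrt(3) + 19i


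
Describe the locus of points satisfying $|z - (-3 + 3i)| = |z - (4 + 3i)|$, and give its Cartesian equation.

|z - z1| = |z - z2| means z is equidistant from z1 and z2,
i.e. the perpendicular bisector of the segment from (-3, 3) to (4, 3) (midpoint (1/2, 3)).
With z = x + yi, square both sides:
(x - (-3))^2 + (y - 3)^2 = (x - 4)^2 + (y - 3)^2
The x^2 and y^2 terms cancel: 14x + 0y = 25 - 18 = 7
Simplify: x = 1/2
Locus: Perpendicular bisector of the segment from (-3, 3) to (4, 3): the line x = 1/2


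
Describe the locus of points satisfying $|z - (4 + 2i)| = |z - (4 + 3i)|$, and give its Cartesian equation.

|z - z1| = |z - z2| means z is equidistant from z1 and z2,
i.e. the perpendicular bisector of the segment from (4, 2) to (4, 3) (midpoint (4, 5/2)).
With z = x + yi, square both sides:
(x - 4)^2 + (y - 2)^2 = (x - 4)^2 + (y - 3)^2
The x^2 and y^2 terms cancel: 0x + 2y = 25 - 20 = 5
Simplify: y = 5/2
Locus: Perpendicular bisector of the segment from (4, 2) to (4, 3): the line y = 5/2


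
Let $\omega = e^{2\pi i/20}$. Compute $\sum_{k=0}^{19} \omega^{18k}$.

Let ζ = ω^18 = e^(2πi·18/20). Since 20 ∤ 18, ζ ≠ 1.
Sum = Σ_{k=0}^{19} ζ^k = (ζ^20 - 1)/(ζ - 1) = (ω^{18·20} - 1)/(ζ - 1) = (1 - 1)/(ζ - 1) = 0


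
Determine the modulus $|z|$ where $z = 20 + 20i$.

|z| = sqrt(a^2 + b^2) = sqrt(20^2 + 20^2) = sqrt(800) = sqrt(800)


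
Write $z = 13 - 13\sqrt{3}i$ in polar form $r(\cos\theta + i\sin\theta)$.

r = |z| = sqrt(a^2 + b^2) = sqrt((13)^2 + (-13*sqrt(3))^2) = sqrt(169 + 507) = sqrt(676) = 26
θ = arctan(b/a) = arctan(-22.5167/13) (quadrant-adjusted) = 300°
z = 26(cos 300° + i sin 300°)


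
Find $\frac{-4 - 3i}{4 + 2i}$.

Multiply numerator and denominator by conjugate (4 - 2i):
= (-4 - 3i)(4 - 2i) / (4^2 + 2^2)
= (-22 - 4i) / 20
Divide through by 2: (-11 - 2i) / 10
= -11/10 - (1/5)i


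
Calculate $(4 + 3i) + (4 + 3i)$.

(4 + 4) + (3 + 3)i = 8 + 6i


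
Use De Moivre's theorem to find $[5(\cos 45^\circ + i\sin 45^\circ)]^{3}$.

By De Moivre: z^n = r^n(cos(nθ) + i sin(nθ))
= 5^3(cos(3*45°) + i sin(3*45°))
= 125(cos 135° + i sin 135°)
= -125*sqrt(2)/2 + (125*sqrt(2)/2)i


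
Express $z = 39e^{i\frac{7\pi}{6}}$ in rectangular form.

a = r cos θ = 39 * -sqrt(3)/2 = -39*sqrt(3)/2
b = r sin θ = 39 * -1/2 = -39/2
z = -39*sqrt(3)/2 - (39/2)i


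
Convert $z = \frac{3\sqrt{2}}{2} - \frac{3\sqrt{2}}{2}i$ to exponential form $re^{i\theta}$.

r = |z| = sqrt((3*sqrt(2)/2)^2 + (-3*sqrt(2)/2)^2) = sqrt(9/2 + 9/2) = sqrt(9) = 3
θ = arctan(b/a) = arctan(-2.1213/2.1213) (quadrant-adjusted) = -45° = -π/4
z = 3e^(-i*π/4)


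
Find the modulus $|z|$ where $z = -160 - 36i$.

|z| = sqrt(a^2 + b^2) = sqrt((-160)^2 + (-36)^2) = sqrt(26896) = 164


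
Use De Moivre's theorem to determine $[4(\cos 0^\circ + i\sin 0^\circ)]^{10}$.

By De Moivre: z^n = r^n(cos(nθ) + i sin(nθ))
= 4^10(cos(10*0°) + i sin(10*0°))
= 1048576(cos 0° + i sin 0°)
= 1048576


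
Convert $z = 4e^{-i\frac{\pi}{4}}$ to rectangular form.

a = r cos θ = 4 * sqrt(2)/2 = 2*sqrt(2)
b = r sin θ = 4 * -sqrt(2)/2 = -2*sqrt(2)
z = 2*sqrt(2) - 2*sqrt(2)i


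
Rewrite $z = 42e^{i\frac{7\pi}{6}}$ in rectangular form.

a = r cos θ = 42 * -sqrt(3)/2 = -21*sqrt(3)
b = r sin θ = 42 * -1/2 = -21
z = -21*sqrt(3) - 21i


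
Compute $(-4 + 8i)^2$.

(a + bi)^2 = a^2 - b^2 + 2abi
= (-4)^2 - 8^2 + 2*(-4)*8i
= -48 - 64i


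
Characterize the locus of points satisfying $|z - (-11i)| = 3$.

|z - z0| = r describes a circle centered at z0 with radius r
Here z0 = -11i and r = 3
Locus: Circle centered at (0, -11) with radius 3


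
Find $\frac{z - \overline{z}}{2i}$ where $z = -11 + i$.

z - conjugate(z) = 2bi
(z - conjugate(z))/(2i) = 2bi/(2i) = b = 1


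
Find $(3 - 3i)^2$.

(a + bi)^2 = a^2 - b^2 + 2abi
= 3^2 - (-3)^2 + 2*3*(-3)i
= -18i


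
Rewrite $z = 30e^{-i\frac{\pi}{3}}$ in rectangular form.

a = r cos θ = 30 * 1/2 = 15
b = r sin θ = 30 * -sqrt(3)/2 = -15*sqrt(3)
z = 15 - 15*sqrt(3)i


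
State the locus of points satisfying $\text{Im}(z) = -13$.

Im(z) = y where z = x + yi; the equation y = -13 is satisfied by all points with that y-coordinate
Locus: Horizontal line y = -13


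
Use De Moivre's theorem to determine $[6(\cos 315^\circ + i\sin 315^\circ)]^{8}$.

By De Moivre: z^n = r^n(cos(nθ) + i sin(nθ))
= 6^8(cos(8*315°) + i sin(8*315°))
= 1679616(cos 0° + i sin 0°)
= 1679616


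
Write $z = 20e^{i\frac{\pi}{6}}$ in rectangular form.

a = r cos θ = 20 * sqrt(3)/2 = 10*sqrt(3)
b = r sin θ = 20 * 1/2 = 10
z = 10*sqrt(3) + 10i


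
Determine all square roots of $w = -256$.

|w| = 256, arg(w) = 180°
Root modulus = 256^(1/2) = 16
Root arguments: θ_k = (180° + 360°k)/2 for k = 0, 1, ..., 1
Roots: 16i, -16i


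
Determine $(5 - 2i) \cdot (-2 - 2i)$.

(a1*a2 - b1*b2) + (a1*b2 + b1*a2)i
= (-10 - 4) + (-10 + 4)i
= -14 - 6i


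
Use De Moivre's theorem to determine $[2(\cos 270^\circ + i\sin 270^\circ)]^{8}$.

By De Moivre: z^n = r^n(cos(nθ) + i sin(nθ))
= 2^8(cos(8*270°) + i sin(8*270°))
= 256(cos 0° + i sin 0°)
= 256


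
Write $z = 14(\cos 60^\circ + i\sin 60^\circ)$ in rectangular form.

a = r cos θ = 14 * 1/2 = 7
b = r sin θ = 14 * sqrt(3)/2 = 7*sqrt(3)
z = 7 + 7*sqrt(3)i


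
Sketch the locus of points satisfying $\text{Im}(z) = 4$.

Im(z) = y where z = x + yi; the equation y = 4 is satisfied by all points with that y-coordinate
Locus: Horizontal line y = 4


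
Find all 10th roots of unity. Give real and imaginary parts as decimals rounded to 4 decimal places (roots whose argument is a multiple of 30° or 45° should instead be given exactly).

ω_k = e^(2πik/10) = cos(2πk/10) + i sin(2πk/10) for k = 0, 1, ..., 9
Roots: 1, 0.8090 + 0.5878i, 0.3090 + 0.9511i, -0.3090 + 0.9511i, -0.8090 + 0.5878i, -1, -0.8090 - 0.5878i, -0.3090 - 0.9511i, 0.3090 - 0.9511i, 0.8090 - 0.5878i


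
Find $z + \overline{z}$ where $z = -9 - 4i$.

z + conjugate(z) = (a + bi) + (a - bi) = 2a
= 2 * (-9) = -18


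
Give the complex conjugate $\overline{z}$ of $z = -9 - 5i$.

If z = a + bi, then conjugate(z) = a - bi
conjugate(-9 - 5i) = -9 + 5i


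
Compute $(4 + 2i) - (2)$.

(4 - 2) + (2 - 0)i = 2 + 2i


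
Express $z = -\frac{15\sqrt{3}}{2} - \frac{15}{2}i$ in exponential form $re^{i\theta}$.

r = |z| = sqrt((-15*sqrt(3)/2)^2 + (-15/2)^2) = sqrt(675/4 + 225/4) = sqrt(225) = 15
θ = arctan(b/a) = arctan(-7.5/-12.9904) (quadrant-adjusted) = -150° = -5π/6
z = 15e^(-i*5π/6)


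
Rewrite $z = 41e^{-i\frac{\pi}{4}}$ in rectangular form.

a = r cos θ = 41 * sqrt(2)/2 = 41*sqrt(2)/2
b = r sin θ = 41 * -sqrt(2)/2 = -41*sqrt(2)/2
z = 41*sqrt(2)/2 - (41*sqrt(2)/2)i


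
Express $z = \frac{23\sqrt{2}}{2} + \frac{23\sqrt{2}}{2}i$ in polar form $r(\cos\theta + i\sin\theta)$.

r = |z| = sqrt(a^2 + b^2) = sqrt((23*sqrt(2)/2)^2 + (23*sqrt(2)/2)^2) = sqrt(529/2 + 529/2) = sqrt(529) = 23
θ = arctan(b/a) = arctan(16.2635/16.2635) (quadrant-adjusted) = 45°
z = 23(cos 45° + i sin 45°)


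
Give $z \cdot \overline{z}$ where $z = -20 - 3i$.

z * conjugate(z) = |z|^2 = a^2 + b^2
= (-20)^2 + (-3)^2 = 409


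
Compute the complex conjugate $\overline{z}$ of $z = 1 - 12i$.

If z = a + bi, then conjugate(z) = a - bi
conjugate(1 - 12i) = 1 + 12i


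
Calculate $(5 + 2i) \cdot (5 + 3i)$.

(a1*a2 - b1*b2) + (a1*b2 + b1*a2)i
= (25 - 6) + (15 + 10)i
= 19 + 25i


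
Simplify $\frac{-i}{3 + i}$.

Multiply numerator and denominator by conjugate (3 - i):
= (-i)(3 - i) / (3^2 + 1^2)
= (-1 - 3i) / 10
= -1/10 - (3/10)i


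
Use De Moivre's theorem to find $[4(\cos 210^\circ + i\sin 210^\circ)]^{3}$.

By De Moivre: z^n = r^n(cos(nθ) + i sin(nθ))
= 4^3(cos(3*210°) + i sin(3*210°))
= 64(cos 270° + i sin 270°)
= -64i


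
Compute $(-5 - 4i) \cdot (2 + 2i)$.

(a1*a2 - b1*b2) + (a1*b2 + b1*a2)i
= (-10 - (-8)) + (-10 + (-8))i
= -2 - 18i


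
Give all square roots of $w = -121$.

|w| = 121, arg(w) = 180°
Root modulus = 121^(1/2) = 11
Root arguments: θ_k = (180° + 360°k)/2 for k = 0, 1, ..., 1
Roots: 11i, -11i


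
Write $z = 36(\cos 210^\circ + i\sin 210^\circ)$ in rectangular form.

a = r cos θ = 36 * -sqrt(3)/2 = -18*sqrt(3)
b = r sin θ = 36 * -1/2 = -18
z = -18*sqrt(3) - 18i


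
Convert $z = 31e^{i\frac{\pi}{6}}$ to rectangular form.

a = r cos θ = 31 * sqrt(3)/2 = 31*sqrt(3)/2
b = r sin θ = 31 * 1/2 = 31/2
z = 31*sqrt(3)/2 + (31/2)i


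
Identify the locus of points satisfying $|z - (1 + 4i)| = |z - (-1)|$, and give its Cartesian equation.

|z - z1| = |z - z2| means z is equidistant from z1 and z2,
i.e. the perpendicular bisector of the segment from (1, 4) to (-1, 0) (midpoint (0, 2)).
With z = x + yi, square both sides:
(x - 1)^2 + (y - 4)^2 = (x - (-1))^2 + (y - 0)^2
The x^2 and y^2 terms cancel: -4x + (-8)y = 1 - 17 = -16
Simplify: x + 2y = 4
Locus: Perpendicular bisector of the segment from (1, 4) to (-1, 0): the line x + 2y = 4


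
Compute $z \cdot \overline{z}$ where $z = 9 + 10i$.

z * conjugate(z) = |z|^2 = a^2 + b^2
= 9^2 + 10^2 = 181


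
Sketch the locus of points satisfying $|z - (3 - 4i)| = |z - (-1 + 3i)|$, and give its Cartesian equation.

|z - z1| = |z - z2| means z is equidistant from z1 and z2,
i.e. the perpendicular bisector of the segment from (3, -4) to (-1, 3) (midpoint (1, -1/2)).
With z = x + yi, square both sides:
(x - 3)^2 + (y - (-4))^2 = (x - (-1))^2 + (y - 3)^2
The x^2 and y^2 terms cancel: -8x + 14y = 10 - 25 = -15
Simplify: 8x - 14y = 15
Locus: Perpendicular bisector of the segment from (3, -4) to (-1, 3): the line 8x - 14y = 15


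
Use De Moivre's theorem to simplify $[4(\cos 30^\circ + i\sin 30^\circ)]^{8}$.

By De Moivre: z^n = r^n(cos(nθ) + i sin(nθ))
= 4^8(cos(8*30°) + i sin(8*30°))
= 65536(cos 240° + i sin 240°)
= -32768 - 32768*sqrt(3)i


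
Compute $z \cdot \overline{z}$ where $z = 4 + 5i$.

z * conjugate(z) = |z|^2 = a^2 + b^2
= 4^2 + 5^2 = 41


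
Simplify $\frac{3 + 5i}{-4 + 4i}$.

Multiply numerator and denominator by conjugate (-4 - 4i):
= (3 + 5i)(-4 - 4i) / ((-4)^2 + 4^2)
= (8 - 32i) / 32
Divide through by 8: (1 - 4i) / 4
= 1/4 - i


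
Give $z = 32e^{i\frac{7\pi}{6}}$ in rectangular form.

a = r cos θ = 32 * -sqrt(3)/2 = -16*sqrt(3)
b = r sin θ = 32 * -1/2 = -16
z = -16*sqrt(3) - 16i


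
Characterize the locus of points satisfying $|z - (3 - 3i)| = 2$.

|z - z0| = r describes a circle centered at z0 with radius r
Here z0 = 3 - 3i and r = 2
Locus: Circle centered at (3, -3) with radius 2


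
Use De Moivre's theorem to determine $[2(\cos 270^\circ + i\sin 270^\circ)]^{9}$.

By De Moivre: z^n = r^n(cos(nθ) + i sin(nθ))
= 2^9(cos(9*270°) + i sin(9*270°))
= 512(cos 270° + i sin 270°)
= -512i


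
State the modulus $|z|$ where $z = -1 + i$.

|z| = sqrt(a^2 + b^2) = sqrt((-1)^2 + 1^2) = sqrt(2) = sqrt(2)


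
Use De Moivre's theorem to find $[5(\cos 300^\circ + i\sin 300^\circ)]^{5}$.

By De Moivre: z^n = r^n(cos(nθ) + i sin(nθ))
= 5^5(cos(5*300°) + i sin(5*300°))
= 3125(cos 60° + i sin 60°)
= 3125/2 + (3125*sqrt(3)/2)i


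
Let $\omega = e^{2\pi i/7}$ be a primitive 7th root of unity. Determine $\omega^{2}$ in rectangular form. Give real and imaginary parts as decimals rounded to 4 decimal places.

ω^2 = e^(2πi·2/7) = e^(i·4π/7)
= cos(4π/7) + i sin(4π/7)
= -0.2225 + 0.9749i


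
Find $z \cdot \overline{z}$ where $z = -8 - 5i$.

z * conjugate(z) = |z|^2 = a^2 + b^2
= (-8)^2 + (-5)^2 = 89


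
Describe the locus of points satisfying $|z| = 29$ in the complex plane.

|z| = 29 means sqrt(x^2 + y^2) = 29
This is a circle of radius 29 centered at the origin


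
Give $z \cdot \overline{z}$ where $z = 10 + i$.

z * conjugate(z) = |z|^2 = a^2 + b^2
= 10^2 + 1^2 = 101


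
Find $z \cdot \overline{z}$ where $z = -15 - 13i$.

z * conjugate(z) = |z|^2 = a^2 + b^2
= (-15)^2 + (-13)^2 = 394


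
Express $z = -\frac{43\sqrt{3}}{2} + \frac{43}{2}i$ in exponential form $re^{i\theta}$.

r = |z| = sqrt((-43*sqrt(3)/2)^2 + (43/2)^2) = sqrt(5547/4 + 1849/4) = sqrt(1849) = 43
θ = arctan(b/a) = arctan(21.5/-37.2391) (quadrant-adjusted) = 150° = 5π/6
z = 43e^(i*5π/6)


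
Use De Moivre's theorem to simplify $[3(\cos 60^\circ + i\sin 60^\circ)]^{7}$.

By De Moivre: z^n = r^n(cos(nθ) + i sin(nθ))
= 3^7(cos(7*60°) + i sin(7*60°))
= 2187(cos 60° + i sin 60°)
= 2187/2 + (2187*sqrt(3)/2)i


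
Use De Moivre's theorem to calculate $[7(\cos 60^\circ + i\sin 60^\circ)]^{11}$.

By De Moivre: z^n = r^n(cos(nθ) + i sin(nθ))
= 7^11(cos(11*60°) + i sin(11*60°))
= 1977326743(cos 300° + i sin 300°)
= 1977326743/2 - (1977326743*sqrt(3)/2)i


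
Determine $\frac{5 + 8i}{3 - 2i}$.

Multiply numerator and denominator by conjugate (3 + 2i):
= (5 + 8i)(3 + 2i) / (3^2 + (-2)^2)
= (-1 + 34i) / 13
= -1/13 + (34/13)i


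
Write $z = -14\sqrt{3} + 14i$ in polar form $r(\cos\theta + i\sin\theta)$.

r = |z| = sqrt(a^2 + b^2) = sqrt((-14*sqrt(3))^2 + (14)^2) = sqrt(588 + 196) = sqrt(784) = 28
θ = arctan(b/a) = arctan(14/-24.2487) (quadrant-adjusted) = 150°
z = 28(cos 150° + i sin 150°)


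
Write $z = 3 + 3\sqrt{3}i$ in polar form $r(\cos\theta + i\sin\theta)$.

r = |z| = sqrt(a^2 + b^2) = sqrt((3)^2 + (3*sqrt(3))^2) = sqrt(9 + 27) = sqrt(36) = 6
θ = arctan(b/a) = arctan(5.1962/3) (quadrant-adjusted) = 60°
z = 6(cos 60° + i sin 60°)


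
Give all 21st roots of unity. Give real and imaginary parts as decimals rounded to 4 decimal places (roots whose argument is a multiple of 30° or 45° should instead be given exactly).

ω_k = e^(2πik/21) = cos(2πk/21) + i sin(2πk/21) for k = 0, 1, ..., 20
Roots: 1, 0.9556 + 0.2948i, 0.8262 + 0.5633i, 0.6235 + 0.7818i, 0.3653 + 0.9309i, 0.0747 + 0.9972i, -0.2225 + 0.9749i, -1/2 + (sqrt(3)/2)i, -0.7331 + 0.6802i, -0.9010 + 0.4339i, -0.9888 + 0.1490i, -0.9888 - 0.1490i, -0.9010 - 0.4339i, -0.7331 - 0.6802i, -1/2 - (sqrt(3)/2)i, -0.2225 - 0.9749i, 0.0747 - 0.9972i, 0.3653 - 0.9309i, 0.6235 - 0.7818i, 0.8262 - 0.5633i, 0.9556 - 0.2948i


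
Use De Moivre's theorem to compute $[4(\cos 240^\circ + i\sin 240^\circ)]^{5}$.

By De Moivre: z^n = r^n(cos(nθ) + i sin(nθ))
= 4^5(cos(5*240°) + i sin(5*240°))
= 1024(cos 120° + i sin 120°)
= -512 + 512*sqrt(3)i


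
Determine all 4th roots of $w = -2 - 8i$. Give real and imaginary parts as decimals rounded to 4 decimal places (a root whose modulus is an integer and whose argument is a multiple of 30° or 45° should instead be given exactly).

|w| = sqrt(68) ≈ 8.246211, arg(w) ≈ 255.963757°
Root modulus = sqrt(68)^(1/4) ≈ 1.694586
Root arguments: θ_k = (arg(w) + 360°k)/4 for k = 0, 1, ..., 3
Compute each root as (root modulus)(cos θ_k + i sin θ_k) using full-precision intermediates, then round to 4 decimal places.
Roots: 0.7431 + 1.5230i, -1.5230 + 0.7431i, -0.7431 - 1.5230i, 1.5230 - 0.7431i


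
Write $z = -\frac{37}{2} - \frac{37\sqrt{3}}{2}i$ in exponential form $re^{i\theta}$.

r = |z| = sqrt((-37/2)^2 + (-37*sqrt(3)/2)^2) = sqrt(1369/4 + 4107/4) = sqrt(1369) = 37
θ = arctan(b/a) = arctan(-32.0429/-18.5) (quadrant-adjusted) = 240° = 4π/3
z = 37e^(i*4π/3)


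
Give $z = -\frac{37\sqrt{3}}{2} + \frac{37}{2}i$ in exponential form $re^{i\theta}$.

r = |z| = sqrt((-37*sqrt(3)/2)^2 + (37/2)^2) = sqrt(4107/4 + 1369/4) = sqrt(1369) = 37
θ = arctan(b/a) = arctan(18.5/-32.0429) (quadrant-adjusted) = 150° = 5π/6
z = 37e^(i*5π/6)


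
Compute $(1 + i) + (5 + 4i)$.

(1 + 5) + (1 + 4)i = 6 + 5i


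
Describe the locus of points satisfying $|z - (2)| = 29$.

|z - z0| = r describes a circle centered at z0 with radius r
Here z0 = 2 and r = 29
Locus: Circle centered at (2, 0) with radius 29


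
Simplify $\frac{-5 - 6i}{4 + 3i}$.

Multiply numerator and denominator by conjugate (4 - 3i):
= (-5 - 6i)(4 - 3i) / (4^2 + 3^2)
= (-38 - 9i) / 25
= -38/25 - (9/25)i


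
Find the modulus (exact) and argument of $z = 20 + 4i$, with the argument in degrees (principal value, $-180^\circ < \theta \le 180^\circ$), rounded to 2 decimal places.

|z| = sqrt(20^2 + 4^2) = sqrt(416)
arg(z) = arctan(b/a) = arctan(4/20) (quadrant-adjusted) = 11.31°


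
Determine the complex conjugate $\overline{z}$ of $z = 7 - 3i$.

If z = a + bi, then conjugate(z) = a - bi
conjugate(7 - 3i) = 7 + 3i


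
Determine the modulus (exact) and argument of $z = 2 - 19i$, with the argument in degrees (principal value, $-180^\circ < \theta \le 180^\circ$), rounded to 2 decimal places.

|z| = sqrt(2^2 + (-19)^2) = sqrt(365)
arg(z) = arctan(b/a) = arctan(-19/2) (quadrant-adjusted) = -83.99°


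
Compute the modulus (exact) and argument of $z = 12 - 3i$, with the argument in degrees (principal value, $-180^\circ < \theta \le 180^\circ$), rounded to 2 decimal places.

|z| = sqrt(12^2 + (-3)^2) = sqrt(153)
arg(z) = arctan(b/a) = arctan(-3/12) (quadrant-adjusted) = -14.04°


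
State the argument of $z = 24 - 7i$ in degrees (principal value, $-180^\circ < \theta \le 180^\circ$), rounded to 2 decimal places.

θ = arctan(b/a) = arctan(-7/24) (quadrant-adjusted) = -16.26°


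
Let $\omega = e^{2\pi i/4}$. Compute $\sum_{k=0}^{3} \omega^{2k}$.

Let ζ = ω^2 = e^(2πi·2/4). Since 4 ∤ 2, ζ ≠ 1.
Sum = Σ_{k=0}^{3} ζ^k = (ζ^4 - 1)/(ζ - 1) = (ω^{2·4} - 1)/(ζ - 1) = (1 - 1)/(ζ - 1) = 0


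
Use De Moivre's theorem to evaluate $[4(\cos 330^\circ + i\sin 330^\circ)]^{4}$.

By De Moivre: z^n = r^n(cos(nθ) + i sin(nθ))
= 4^4(cos(4*330°) + i sin(4*330°))
= 256(cos 240° + i sin 240°)
= -128 - 128*sqrt(3)i


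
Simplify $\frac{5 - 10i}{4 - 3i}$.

Multiply numerator and denominator by conjugate (4 + 3i):
= (5 - 10i)(4 + 3i) / (4^2 + (-3)^2)
= (50 - 25i) / 25
= 2 - i


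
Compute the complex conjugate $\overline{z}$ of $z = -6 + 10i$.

If z = a + bi, then conjugate(z) = a - bi
conjugate(-6 + 10i) = -6 - 10i


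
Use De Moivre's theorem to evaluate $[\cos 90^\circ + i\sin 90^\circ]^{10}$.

By De Moivre: z^n = r^n(cos(nθ) + i sin(nθ))
= 1^10(cos(10*90°) + i sin(10*90°))
= 1(cos 180° + i sin 180°)
= -1


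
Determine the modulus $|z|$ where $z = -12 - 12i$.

|z| = sqrt(a^2 + b^2) = sqrt((-12)^2 + (-12)^2) = sqrt(288) = sqrt(288)


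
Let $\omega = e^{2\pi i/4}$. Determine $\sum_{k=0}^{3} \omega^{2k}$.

Let ζ = ω^2 = e^(2πi·2/4). Since 4 ∤ 2, ζ ≠ 1.
Sum = Σ_{k=0}^{3} ζ^k = (ζ^4 - 1)/(ζ - 1) = (ω^{2·4} - 1)/(ζ - 1) = (1 - 1)/(ζ - 1) = 0


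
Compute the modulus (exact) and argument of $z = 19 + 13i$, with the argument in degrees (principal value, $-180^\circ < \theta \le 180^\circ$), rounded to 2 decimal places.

|z| = sqrt(19^2 + 13^2) = sqrt(530)
arg(z) = arctan(b/a) = arctan(13/19) (quadrant-adjusted) = 34.38°


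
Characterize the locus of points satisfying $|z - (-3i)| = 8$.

|z - z0| = r describes a circle centered at z0 with radius r
Here z0 = -3i and r = 8
Locus: Circle centered at (0, -3) with radius 8


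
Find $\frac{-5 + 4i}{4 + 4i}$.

Multiply numerator and denominator by conjugate (4 - 4i):
= (-5 + 4i)(4 - 4i) / (4^2 + 4^2)
= (-4 + 36i) / 32
Divide through by 4: (-1 + 9i) / 8
= -1/8 + (9/8)i


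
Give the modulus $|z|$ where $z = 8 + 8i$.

|z| = sqrt(a^2 + b^2) = sqrt(8^2 + 8^2) = sqrt(128) = sqrt(128)


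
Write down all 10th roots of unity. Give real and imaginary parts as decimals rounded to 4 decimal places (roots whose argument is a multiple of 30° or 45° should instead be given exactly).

ω_k = e^(2πik/10) = cos(2πk/10) + i sin(2πk/10) for k = 0, 1, ..., 9
Roots: 1, 0.8090 + 0.5878i, 0.3090 + 0.9511i, -0.3090 + 0.9511i, -0.8090 + 0.5878i, -1, -0.8090 - 0.5878i, -0.3090 - 0.9511i, 0.3090 - 0.9511i, 0.8090 - 0.5878i


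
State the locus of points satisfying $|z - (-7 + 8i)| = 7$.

|z - z0| = r describes a circle centered at z0 with radius r
Here z0 = -7 + 8i and r = 7
Locus: Circle centered at (-7, 8) with radius 7


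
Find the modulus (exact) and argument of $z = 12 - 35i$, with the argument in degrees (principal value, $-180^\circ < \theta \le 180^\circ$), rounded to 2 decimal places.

|z| = sqrt(12^2 + (-35)^2) = 37
arg(z) = arctan(b/a) = arctan(-35/12) (quadrant-adjusted) = -71.08°


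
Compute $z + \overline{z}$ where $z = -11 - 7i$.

z + conjugate(z) = (a + bi) + (a - bi) = 2a
= 2 * (-11) = -22


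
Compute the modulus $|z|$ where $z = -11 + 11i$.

|z| = sqrt(a^2 + b^2) = sqrt((-11)^2 + 11^2) = sqrt(242) = sqrt(242)


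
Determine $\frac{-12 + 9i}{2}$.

Divisor is real, so divide each part by 2:
= -6 + (9/2)i


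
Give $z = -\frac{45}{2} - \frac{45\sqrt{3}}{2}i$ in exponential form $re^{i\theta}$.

r = |z| = sqrt((-45/2)^2 + (-45*sqrt(3)/2)^2) = sqrt(2025/4 + 6075/4) = sqrt(2025) = 45
θ = arctan(b/a) = arctan(-38.9711/-22.5) (quadrant-adjusted) = -120° = -2π/3
z = 45e^(-i*2π/3)


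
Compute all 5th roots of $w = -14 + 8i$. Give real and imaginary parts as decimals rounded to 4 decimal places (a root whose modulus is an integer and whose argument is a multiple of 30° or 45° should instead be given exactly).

|w| = sqrt(260) ≈ 16.124515, arg(w) ≈ 150.255119°
Root modulus = sqrt(260)^(1/5) ≈ 1.743803
Root arguments: θ_k = (arg(w) + 360°k)/5 for k = 0, 1, ..., 4
Compute each root as (root modulus)(cos θ_k + i sin θ_k) using full-precision intermediates, then round to 4 decimal places.
Roots: 1.5094 + 0.8732i, -0.3641 + 1.7054i, -1.7344 + 0.1807i, -0.7078 - 1.5937i, 1.2969 - 1.1657i


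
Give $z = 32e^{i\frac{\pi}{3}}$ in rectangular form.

a = r cos θ = 32 * 1/2 = 16
b = r sin θ = 32 * sqrt(3)/2 = 16*sqrt(3)
z = 16 + 16*sqrt(3)i


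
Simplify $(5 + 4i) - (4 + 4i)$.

(5 - 4) + (4 - 4)i = 1


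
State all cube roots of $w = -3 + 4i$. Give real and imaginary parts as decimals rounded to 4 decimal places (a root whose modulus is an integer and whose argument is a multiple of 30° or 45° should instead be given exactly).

|w| = 5, arg(w) ≈ 126.869898°
Root modulus = 5^(1/3) ≈ 1.709976
Root arguments: θ_k = (arg(w) + 360°k)/3 for k = 0, 1, ..., 2
Compute each root as (root modulus)(cos θ_k + i sin θ_k) using full-precision intermediates, then round to 4 decimal places.
Roots: 1.2650 + 1.1506i, -1.6289 + 0.5202i, 0.3640 - 1.6708i


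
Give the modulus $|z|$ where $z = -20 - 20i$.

|z| = sqrt(a^2 + b^2) = sqrt((-20)^2 + (-20)^2) = sqrt(800) = sqrt(800)


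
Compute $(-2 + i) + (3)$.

(-2 + 3) + (1 + 0)i = 1 + i


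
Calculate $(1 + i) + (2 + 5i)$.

(1 + 2) + (1 + 5)i = 3 + 6i


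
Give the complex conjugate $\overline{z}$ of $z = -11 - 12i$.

If z = a + bi, then conjugate(z) = a - bi
conjugate(-11 - 12i) = -11 + 12i


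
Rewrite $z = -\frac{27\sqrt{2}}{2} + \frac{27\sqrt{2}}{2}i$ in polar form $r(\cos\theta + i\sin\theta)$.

r = |z| = sqrt(a^2 + b^2) = sqrt((-27*sqrt(2)/2)^2 + (27*sqrt(2)/2)^2) = sqrt(729/2 + 729/2) = sqrt(729) = 27
θ = arctan(b/a) = arctan(19.0919/-19.0919) (quadrant-adjusted) = 135°
z = 27(cos 135° + i sin 135°)


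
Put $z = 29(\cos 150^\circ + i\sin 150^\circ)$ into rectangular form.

a = r cos θ = 29 * -sqrt(3)/2 = -29*sqrt(3)/2
b = r sin θ = 29 * 1/2 = 29/2
z = -29*sqrt(3)/2 + (29/2)i


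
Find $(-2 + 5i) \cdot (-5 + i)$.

(a1*a2 - b1*b2) + (a1*b2 + b1*a2)i
= (10 - 5) + (-2 + (-25))i
= 5 - 27i


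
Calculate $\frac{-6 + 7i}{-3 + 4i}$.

Multiply numerator and denominator by conjugate (-3 - 4i):
= (-6 + 7i)(-3 - 4i) / ((-3)^2 + 4^2)
= (46 + 3i) / 25
= 46/25 + (3/25)i


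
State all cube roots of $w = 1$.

|w| = 1, arg(w) = 0°
Root modulus = 1^(1/3) = 1
Root arguments: θ_k = (0° + 360°k)/3 for k = 0, 1, ..., 2
Roots: 1, -1/2 + (sqrt(3)/2)i, -1/2 - (sqrt(3)/2)i


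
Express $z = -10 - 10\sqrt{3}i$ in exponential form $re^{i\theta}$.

r = |z| = sqrt((-10)^2 + (-10*sqrt(3))^2) = sqrt(100 + 300) = sqrt(400) = 20
θ = arctan(b/a) = arctan(-17.3205/-10) (quadrant-adjusted) = -120° = -2π/3
z = 20e^(-i*2π/3)


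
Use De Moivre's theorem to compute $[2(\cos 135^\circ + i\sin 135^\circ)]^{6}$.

By De Moivre: z^n = r^n(cos(nθ) + i sin(nθ))
= 2^6(cos(6*135°) + i sin(6*135°))
= 64(cos 90° + i sin 90°)
= 64i


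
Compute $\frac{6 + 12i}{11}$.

Divisor is real, so divide each part by 11:
= 6/11 + (12/11)i


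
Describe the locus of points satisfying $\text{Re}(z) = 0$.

Re(z) = x where z = x + yi; the equation x = 0 is satisfied by all points with that x-coordinate
Locus: Vertical line x = 0


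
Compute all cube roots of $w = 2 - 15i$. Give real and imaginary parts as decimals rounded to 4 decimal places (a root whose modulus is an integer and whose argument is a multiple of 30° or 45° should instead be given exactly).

|w| = sqrt(229) ≈ 15.132746, arg(w) ≈ 277.594643°
Root modulus = sqrt(229)^(1/3) ≈ 2.473466
Root arguments: θ_k = (arg(w) + 360°k)/3 for k = 0, 1, ..., 2
Compute each root as (root modulus)(cos θ_k + i sin θ_k) using full-precision intermediates, then round to 4 decimal places.
Roots: -0.1093 + 2.4711i, -2.0854 - 1.3301i, 2.1946 - 1.1409i


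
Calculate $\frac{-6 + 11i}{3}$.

Divisor is real, so divide each part by 3:
= -2 + (11/3)i


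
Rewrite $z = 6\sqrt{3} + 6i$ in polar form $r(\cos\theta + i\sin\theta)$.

r = |z| = sqrt(a^2 + b^2) = sqrt((6*sqrt(3))^2 + (6)^2) = sqrt(108 + 36) = sqrt(144) = 12
θ = arctan(b/a) = arctan(6/10.3923) (quadrant-adjusted) = 30°
z = 12(cos 30° + i sin 30°)


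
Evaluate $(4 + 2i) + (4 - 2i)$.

(4 + 4) + (2 + (-2))i = 8


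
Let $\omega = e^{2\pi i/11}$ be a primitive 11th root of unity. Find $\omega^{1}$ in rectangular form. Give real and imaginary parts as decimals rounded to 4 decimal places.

ω^1 = e^(2πi·1/11) = e^(i·2π/11)
= cos(2π/11) + i sin(2π/11)
= 0.8413 + 0.5406i


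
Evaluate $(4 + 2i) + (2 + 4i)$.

(4 + 2) + (2 + 4)i = 6 + 6i


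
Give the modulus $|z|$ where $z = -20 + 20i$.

|z| = sqrt(a^2 + b^2) = sqrt((-20)^2 + 20^2) = sqrt(800) = sqrt(800)


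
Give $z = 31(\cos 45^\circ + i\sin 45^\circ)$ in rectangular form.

a = r cos θ = 31 * sqrt(2)/2 = 31*sqrt(2)/2
b = r sin θ = 31 * sqrt(2)/2 = 31*sqrt(2)/2
z = 31*sqrt(2)/2 + (31*sqrt(2)/2)i


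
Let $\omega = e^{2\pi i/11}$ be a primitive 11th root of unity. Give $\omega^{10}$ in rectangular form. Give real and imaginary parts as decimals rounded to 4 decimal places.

ω^10 = e^(2πi·10/11) = e^(i·20π/11)
= cos(20π/11) + i sin(20π/11)
= 0.8413 - 0.5406i


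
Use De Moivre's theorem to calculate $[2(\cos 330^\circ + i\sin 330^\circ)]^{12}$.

By De Moivre: z^n = r^n(cos(nθ) + i sin(nθ))
= 2^12(cos(12*330°) + i sin(12*330°))
= 4096(cos 0° + i sin 0°)
= 4096


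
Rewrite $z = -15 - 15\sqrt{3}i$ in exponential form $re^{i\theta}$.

r = |z| = sqrt((-15)^2 + (-15*sqrt(3))^2) = sqrt(225 + 675) = sqrt(900) = 30
θ = arctan(b/a) = arctan(-25.9808/-15) (quadrant-adjusted) = -120° = -2π/3
z = 30e^(-i*2π/3)


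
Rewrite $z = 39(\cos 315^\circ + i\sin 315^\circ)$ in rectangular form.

a = r cos θ = 39 * sqrt(2)/2 = 39*sqrt(2)/2
b = r sin θ = 39 * -sqrt(2)/2 = -39*sqrt(2)/2
z = 39*sqrt(2)/2 - (39*sqrt(2)/2)i


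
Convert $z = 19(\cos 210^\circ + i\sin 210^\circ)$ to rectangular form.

a = r cos θ = 19 * -sqrt(3)/2 = -19*sqrt(3)/2
b = r sin θ = 19 * -1/2 = -19/2
z = -19*sqrt(3)/2 - (19/2)i


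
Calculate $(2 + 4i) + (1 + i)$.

(2 + 1) + (4 + 1)i = 3 + 5i


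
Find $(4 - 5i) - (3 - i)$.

(4 - 3) + (-5 - (-1))i = 1 - 4i


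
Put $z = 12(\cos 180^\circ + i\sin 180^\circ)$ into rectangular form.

a = r cos θ = 12 * -1 = -12
b = r sin θ = 12 * 0 = 0
z = -12


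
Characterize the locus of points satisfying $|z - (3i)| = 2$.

|z - z0| = r describes a circle centered at z0 with radius r
Here z0 = 3i and r = 2
Locus: Circle centered at (0, 3) with radius 2


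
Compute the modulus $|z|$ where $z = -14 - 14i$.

|z| = sqrt(a^2 + b^2) = sqrt((-14)^2 + (-14)^2) = sqrt(392) = sqrt(392)


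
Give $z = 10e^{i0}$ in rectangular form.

a = r cos θ = 10 * 1 = 10
b = r sin θ = 10 * 0 = 0
z = 10


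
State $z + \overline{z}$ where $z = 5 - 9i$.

z + conjugate(z) = (a + bi) + (a - bi) = 2a
= 2 * 5 = 10


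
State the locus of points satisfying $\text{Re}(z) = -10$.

Re(z) = x where z = x + yi; the equation x = -10 is satisfied by all points with that x-coordinate
Locus: Vertical line x = -10


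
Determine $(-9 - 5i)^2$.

(a + bi)^2 = a^2 - b^2 + 2abi
= (-9)^2 - (-5)^2 + 2*(-9)*(-5)i
= 56 + 90i


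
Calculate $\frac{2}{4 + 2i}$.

Multiply numerator and denominator by conjugate (4 - 2i):
= (2)(4 - 2i) / (4^2 + 2^2)
= (8 - 4i) / 20
Divide through by 4: (2 - i) / 5
= 2/5 - (1/5)i


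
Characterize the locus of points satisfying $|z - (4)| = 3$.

|z - z0| = r describes a circle centered at z0 with radius r
Here z0 = 4 and r = 3
Locus: Circle centered at (4, 0) with radius 3


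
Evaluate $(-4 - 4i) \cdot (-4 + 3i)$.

(a1*a2 - b1*b2) + (a1*b2 + b1*a2)i
= (16 - (-12)) + (-12 + 16)i
= 28 + 4i


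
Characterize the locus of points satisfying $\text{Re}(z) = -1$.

Re(z) = x where z = x + yi; the equation x = -1 is satisfied by all points with that x-coordinate
Locus: Vertical line x = -1
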